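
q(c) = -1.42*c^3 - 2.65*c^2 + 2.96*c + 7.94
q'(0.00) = 2.96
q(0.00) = 7.94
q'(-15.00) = -876.04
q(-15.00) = 4159.79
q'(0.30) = 0.99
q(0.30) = 8.55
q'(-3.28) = -25.49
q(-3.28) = 19.83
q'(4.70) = -116.05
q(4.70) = -184.12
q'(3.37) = -63.28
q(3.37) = -66.53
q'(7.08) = -248.10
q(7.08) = -607.89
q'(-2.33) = -7.82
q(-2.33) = 4.62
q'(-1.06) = 3.79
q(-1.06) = 3.52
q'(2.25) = -30.53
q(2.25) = -14.99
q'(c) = -4.26*c^2 - 5.3*c + 2.96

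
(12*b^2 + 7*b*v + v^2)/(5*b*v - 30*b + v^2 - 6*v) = (12*b^2 + 7*b*v + v^2)/(5*b*v - 30*b + v^2 - 6*v)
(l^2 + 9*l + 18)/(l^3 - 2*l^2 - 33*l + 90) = (l + 3)/(l^2 - 8*l + 15)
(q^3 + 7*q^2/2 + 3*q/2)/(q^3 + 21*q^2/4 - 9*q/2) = 2*(2*q^2 + 7*q + 3)/(4*q^2 + 21*q - 18)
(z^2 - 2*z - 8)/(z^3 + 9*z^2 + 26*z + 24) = (z - 4)/(z^2 + 7*z + 12)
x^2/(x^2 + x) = x/(x + 1)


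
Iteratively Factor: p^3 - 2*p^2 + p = (p - 1)*(p^2 - p) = (p - 1)^2*(p)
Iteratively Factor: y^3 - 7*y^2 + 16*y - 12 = (y - 2)*(y^2 - 5*y + 6) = (y - 2)^2*(y - 3)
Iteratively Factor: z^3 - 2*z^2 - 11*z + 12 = (z + 3)*(z^2 - 5*z + 4) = (z - 4)*(z + 3)*(z - 1)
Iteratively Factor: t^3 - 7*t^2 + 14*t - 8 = (t - 2)*(t^2 - 5*t + 4) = (t - 4)*(t - 2)*(t - 1)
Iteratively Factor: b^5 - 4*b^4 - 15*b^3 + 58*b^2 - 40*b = (b - 1)*(b^4 - 3*b^3 - 18*b^2 + 40*b) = (b - 2)*(b - 1)*(b^3 - b^2 - 20*b) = (b - 2)*(b - 1)*(b + 4)*(b^2 - 5*b) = b*(b - 2)*(b - 1)*(b + 4)*(b - 5)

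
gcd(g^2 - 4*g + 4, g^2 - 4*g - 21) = 1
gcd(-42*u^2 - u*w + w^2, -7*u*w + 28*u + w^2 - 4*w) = 7*u - w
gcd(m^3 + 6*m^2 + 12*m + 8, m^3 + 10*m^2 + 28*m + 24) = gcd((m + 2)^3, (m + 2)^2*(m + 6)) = m^2 + 4*m + 4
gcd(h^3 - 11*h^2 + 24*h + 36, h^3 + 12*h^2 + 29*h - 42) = 1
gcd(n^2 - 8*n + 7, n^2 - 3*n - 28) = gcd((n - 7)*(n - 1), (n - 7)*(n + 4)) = n - 7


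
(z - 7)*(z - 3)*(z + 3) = z^3 - 7*z^2 - 9*z + 63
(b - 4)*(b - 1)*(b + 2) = b^3 - 3*b^2 - 6*b + 8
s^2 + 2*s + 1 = (s + 1)^2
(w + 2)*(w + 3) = w^2 + 5*w + 6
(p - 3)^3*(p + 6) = p^4 - 3*p^3 - 27*p^2 + 135*p - 162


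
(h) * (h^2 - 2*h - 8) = h^3 - 2*h^2 - 8*h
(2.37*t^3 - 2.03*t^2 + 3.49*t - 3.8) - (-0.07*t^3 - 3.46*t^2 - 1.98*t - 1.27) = 2.44*t^3 + 1.43*t^2 + 5.47*t - 2.53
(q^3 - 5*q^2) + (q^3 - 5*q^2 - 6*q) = 2*q^3 - 10*q^2 - 6*q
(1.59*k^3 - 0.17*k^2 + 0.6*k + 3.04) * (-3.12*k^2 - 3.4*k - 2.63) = -4.9608*k^5 - 4.8756*k^4 - 5.4757*k^3 - 11.0777*k^2 - 11.914*k - 7.9952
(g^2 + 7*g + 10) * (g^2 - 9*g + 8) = g^4 - 2*g^3 - 45*g^2 - 34*g + 80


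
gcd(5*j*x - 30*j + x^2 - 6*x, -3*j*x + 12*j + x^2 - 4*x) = 1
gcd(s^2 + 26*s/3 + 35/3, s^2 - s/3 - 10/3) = s + 5/3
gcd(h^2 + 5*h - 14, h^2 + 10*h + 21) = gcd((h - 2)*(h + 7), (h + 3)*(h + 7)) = h + 7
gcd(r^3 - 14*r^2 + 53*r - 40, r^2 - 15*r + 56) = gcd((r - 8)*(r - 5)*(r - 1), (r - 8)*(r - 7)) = r - 8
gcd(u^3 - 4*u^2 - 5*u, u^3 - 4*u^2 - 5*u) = u^3 - 4*u^2 - 5*u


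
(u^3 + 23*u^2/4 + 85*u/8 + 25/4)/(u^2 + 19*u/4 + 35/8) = (2*u^2 + 9*u + 10)/(2*u + 7)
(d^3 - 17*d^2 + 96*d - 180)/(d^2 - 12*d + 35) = (d^2 - 12*d + 36)/(d - 7)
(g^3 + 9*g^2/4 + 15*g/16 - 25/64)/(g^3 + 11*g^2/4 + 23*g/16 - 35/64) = (4*g + 5)/(4*g + 7)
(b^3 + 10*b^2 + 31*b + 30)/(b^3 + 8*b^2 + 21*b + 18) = (b + 5)/(b + 3)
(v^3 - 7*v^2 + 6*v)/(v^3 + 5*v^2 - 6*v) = (v - 6)/(v + 6)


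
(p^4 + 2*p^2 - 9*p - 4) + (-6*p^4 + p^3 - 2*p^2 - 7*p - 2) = -5*p^4 + p^3 - 16*p - 6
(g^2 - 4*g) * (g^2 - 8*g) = g^4 - 12*g^3 + 32*g^2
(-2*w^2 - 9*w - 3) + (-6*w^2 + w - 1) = -8*w^2 - 8*w - 4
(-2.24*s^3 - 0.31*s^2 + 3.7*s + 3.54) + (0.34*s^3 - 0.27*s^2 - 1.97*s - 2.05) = -1.9*s^3 - 0.58*s^2 + 1.73*s + 1.49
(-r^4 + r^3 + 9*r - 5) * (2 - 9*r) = 9*r^5 - 11*r^4 + 2*r^3 - 81*r^2 + 63*r - 10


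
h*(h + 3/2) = h^2 + 3*h/2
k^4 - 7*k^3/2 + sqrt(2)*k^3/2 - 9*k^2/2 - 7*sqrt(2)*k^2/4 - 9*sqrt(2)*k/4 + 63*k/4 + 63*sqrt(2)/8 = (k - 7/2)*(k - 3*sqrt(2)/2)*(k + sqrt(2)/2)*(k + 3*sqrt(2)/2)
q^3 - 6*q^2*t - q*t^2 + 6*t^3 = (q - 6*t)*(q - t)*(q + t)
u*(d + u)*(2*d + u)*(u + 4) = 2*d^2*u^2 + 8*d^2*u + 3*d*u^3 + 12*d*u^2 + u^4 + 4*u^3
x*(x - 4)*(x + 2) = x^3 - 2*x^2 - 8*x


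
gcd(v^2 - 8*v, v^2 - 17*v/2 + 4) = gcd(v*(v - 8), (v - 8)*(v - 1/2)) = v - 8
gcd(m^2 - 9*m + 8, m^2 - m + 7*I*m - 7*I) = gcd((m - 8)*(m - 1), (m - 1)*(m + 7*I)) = m - 1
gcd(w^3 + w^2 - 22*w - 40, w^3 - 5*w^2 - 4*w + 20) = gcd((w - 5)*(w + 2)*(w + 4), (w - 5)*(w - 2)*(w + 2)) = w^2 - 3*w - 10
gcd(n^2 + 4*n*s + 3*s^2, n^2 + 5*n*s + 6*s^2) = n + 3*s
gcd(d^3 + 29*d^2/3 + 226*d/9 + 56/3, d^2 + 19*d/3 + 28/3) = d + 7/3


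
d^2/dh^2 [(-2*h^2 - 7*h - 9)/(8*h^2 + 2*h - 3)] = 208*(-4*h^3 - 18*h^2 - 9*h - 3)/(512*h^6 + 384*h^5 - 480*h^4 - 280*h^3 + 180*h^2 + 54*h - 27)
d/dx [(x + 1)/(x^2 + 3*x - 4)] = (x^2 + 3*x - (x + 1)*(2*x + 3) - 4)/(x^2 + 3*x - 4)^2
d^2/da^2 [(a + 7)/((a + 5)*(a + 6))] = 2*(a^3 + 21*a^2 + 141*a + 307)/(a^6 + 33*a^5 + 453*a^4 + 3311*a^3 + 13590*a^2 + 29700*a + 27000)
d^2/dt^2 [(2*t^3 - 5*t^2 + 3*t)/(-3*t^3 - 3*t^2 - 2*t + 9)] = 2*(63*t^6 - 45*t^5 - 495*t^4 + 844*t^3 + 27*t^2 - 729*t + 351)/(27*t^9 + 81*t^8 + 135*t^7 - 108*t^6 - 396*t^5 - 531*t^4 + 413*t^3 + 621*t^2 + 486*t - 729)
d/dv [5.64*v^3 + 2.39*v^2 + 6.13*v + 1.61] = 16.92*v^2 + 4.78*v + 6.13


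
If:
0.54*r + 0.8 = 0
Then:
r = -1.48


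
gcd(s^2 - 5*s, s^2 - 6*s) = s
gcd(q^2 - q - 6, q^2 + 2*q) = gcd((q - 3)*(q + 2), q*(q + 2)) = q + 2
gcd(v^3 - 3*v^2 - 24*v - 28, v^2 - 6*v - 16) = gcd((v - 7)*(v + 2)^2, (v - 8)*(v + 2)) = v + 2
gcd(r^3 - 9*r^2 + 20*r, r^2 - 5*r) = r^2 - 5*r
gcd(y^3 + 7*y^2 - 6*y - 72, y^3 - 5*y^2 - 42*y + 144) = y^2 + 3*y - 18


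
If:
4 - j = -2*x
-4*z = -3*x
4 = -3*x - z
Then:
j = 28/15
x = -16/15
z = -4/5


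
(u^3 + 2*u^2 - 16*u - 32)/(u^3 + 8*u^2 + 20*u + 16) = (u - 4)/(u + 2)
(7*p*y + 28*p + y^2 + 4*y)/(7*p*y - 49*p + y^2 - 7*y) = (y + 4)/(y - 7)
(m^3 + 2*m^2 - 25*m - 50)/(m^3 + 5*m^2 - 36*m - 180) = (m^2 - 3*m - 10)/(m^2 - 36)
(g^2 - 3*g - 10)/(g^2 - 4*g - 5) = (g + 2)/(g + 1)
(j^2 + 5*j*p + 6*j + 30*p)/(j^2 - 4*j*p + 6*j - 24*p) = (-j - 5*p)/(-j + 4*p)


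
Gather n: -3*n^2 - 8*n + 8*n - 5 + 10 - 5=-3*n^2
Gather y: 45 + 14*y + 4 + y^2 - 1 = y^2 + 14*y + 48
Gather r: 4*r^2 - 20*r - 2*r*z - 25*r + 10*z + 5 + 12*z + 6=4*r^2 + r*(-2*z - 45) + 22*z + 11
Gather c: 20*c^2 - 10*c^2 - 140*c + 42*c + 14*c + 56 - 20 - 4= 10*c^2 - 84*c + 32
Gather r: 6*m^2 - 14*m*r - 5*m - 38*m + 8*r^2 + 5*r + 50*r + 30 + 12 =6*m^2 - 43*m + 8*r^2 + r*(55 - 14*m) + 42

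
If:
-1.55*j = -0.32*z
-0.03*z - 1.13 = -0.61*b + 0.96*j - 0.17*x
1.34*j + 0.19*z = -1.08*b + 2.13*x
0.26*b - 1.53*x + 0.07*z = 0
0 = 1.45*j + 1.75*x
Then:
No Solution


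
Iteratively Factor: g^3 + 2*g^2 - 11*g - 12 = (g + 4)*(g^2 - 2*g - 3) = (g + 1)*(g + 4)*(g - 3)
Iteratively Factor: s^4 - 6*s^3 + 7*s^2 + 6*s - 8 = (s - 1)*(s^3 - 5*s^2 + 2*s + 8) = (s - 1)*(s + 1)*(s^2 - 6*s + 8) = (s - 4)*(s - 1)*(s + 1)*(s - 2)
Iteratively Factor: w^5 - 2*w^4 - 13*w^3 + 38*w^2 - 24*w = (w + 4)*(w^4 - 6*w^3 + 11*w^2 - 6*w) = (w - 2)*(w + 4)*(w^3 - 4*w^2 + 3*w) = (w - 3)*(w - 2)*(w + 4)*(w^2 - w) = w*(w - 3)*(w - 2)*(w + 4)*(w - 1)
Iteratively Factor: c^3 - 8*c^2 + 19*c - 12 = (c - 4)*(c^2 - 4*c + 3) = (c - 4)*(c - 3)*(c - 1)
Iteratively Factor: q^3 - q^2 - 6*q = (q - 3)*(q^2 + 2*q) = (q - 3)*(q + 2)*(q)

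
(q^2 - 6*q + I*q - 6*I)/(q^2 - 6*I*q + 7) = (q - 6)/(q - 7*I)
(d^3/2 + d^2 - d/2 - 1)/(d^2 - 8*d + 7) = (d^2 + 3*d + 2)/(2*(d - 7))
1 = 1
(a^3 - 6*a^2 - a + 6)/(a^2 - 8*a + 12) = (a^2 - 1)/(a - 2)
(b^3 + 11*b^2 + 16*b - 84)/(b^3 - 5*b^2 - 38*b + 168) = (b^2 + 5*b - 14)/(b^2 - 11*b + 28)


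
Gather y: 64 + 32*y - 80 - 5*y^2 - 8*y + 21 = -5*y^2 + 24*y + 5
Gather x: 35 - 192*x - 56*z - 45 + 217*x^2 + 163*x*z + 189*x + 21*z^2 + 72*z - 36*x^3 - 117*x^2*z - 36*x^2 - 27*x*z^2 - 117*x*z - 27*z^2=-36*x^3 + x^2*(181 - 117*z) + x*(-27*z^2 + 46*z - 3) - 6*z^2 + 16*z - 10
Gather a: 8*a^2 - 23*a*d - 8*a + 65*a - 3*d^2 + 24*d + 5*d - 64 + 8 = 8*a^2 + a*(57 - 23*d) - 3*d^2 + 29*d - 56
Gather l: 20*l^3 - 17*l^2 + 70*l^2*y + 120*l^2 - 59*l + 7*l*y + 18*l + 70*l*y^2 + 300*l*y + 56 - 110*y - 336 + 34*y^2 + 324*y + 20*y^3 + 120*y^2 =20*l^3 + l^2*(70*y + 103) + l*(70*y^2 + 307*y - 41) + 20*y^3 + 154*y^2 + 214*y - 280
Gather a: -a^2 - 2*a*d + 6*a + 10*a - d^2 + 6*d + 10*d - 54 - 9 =-a^2 + a*(16 - 2*d) - d^2 + 16*d - 63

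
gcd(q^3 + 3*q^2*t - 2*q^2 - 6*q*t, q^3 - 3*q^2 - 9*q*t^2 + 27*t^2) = q + 3*t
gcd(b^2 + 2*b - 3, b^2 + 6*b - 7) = b - 1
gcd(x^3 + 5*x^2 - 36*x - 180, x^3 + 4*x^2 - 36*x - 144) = x^2 - 36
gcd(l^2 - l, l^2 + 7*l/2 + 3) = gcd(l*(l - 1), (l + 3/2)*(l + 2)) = 1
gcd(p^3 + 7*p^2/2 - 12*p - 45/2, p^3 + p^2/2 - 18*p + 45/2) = p^2 + 2*p - 15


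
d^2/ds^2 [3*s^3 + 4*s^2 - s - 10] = 18*s + 8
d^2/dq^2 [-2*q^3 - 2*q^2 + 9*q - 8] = -12*q - 4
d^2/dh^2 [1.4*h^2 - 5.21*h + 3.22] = 2.80000000000000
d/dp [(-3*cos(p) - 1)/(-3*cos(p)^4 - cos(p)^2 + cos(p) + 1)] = (27*sin(p)^4 - 57*sin(p)^2 + 11*cos(p) + 3*cos(3*p) + 32)*sin(p)/(-3*sin(p)^4 + 7*sin(p)^2 + cos(p) - 3)^2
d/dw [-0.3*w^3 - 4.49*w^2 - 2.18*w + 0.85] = -0.9*w^2 - 8.98*w - 2.18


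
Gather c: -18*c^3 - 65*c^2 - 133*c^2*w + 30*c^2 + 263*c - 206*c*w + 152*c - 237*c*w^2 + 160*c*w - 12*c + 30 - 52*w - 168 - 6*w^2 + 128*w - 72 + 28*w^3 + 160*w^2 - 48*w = -18*c^3 + c^2*(-133*w - 35) + c*(-237*w^2 - 46*w + 403) + 28*w^3 + 154*w^2 + 28*w - 210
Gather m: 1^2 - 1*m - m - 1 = -2*m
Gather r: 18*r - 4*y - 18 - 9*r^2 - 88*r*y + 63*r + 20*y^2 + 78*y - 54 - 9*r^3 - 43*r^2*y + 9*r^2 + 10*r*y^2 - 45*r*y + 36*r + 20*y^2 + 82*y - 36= -9*r^3 - 43*r^2*y + r*(10*y^2 - 133*y + 117) + 40*y^2 + 156*y - 108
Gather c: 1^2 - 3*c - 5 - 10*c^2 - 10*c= -10*c^2 - 13*c - 4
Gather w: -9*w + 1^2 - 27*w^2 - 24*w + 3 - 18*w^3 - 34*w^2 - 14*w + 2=-18*w^3 - 61*w^2 - 47*w + 6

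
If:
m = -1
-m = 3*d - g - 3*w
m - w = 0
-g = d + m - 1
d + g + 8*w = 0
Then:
No Solution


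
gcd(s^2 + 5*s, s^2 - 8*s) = s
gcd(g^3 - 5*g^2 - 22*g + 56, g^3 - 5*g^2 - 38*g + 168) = g - 7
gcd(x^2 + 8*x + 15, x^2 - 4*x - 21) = x + 3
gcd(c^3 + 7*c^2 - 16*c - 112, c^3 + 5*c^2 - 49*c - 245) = c + 7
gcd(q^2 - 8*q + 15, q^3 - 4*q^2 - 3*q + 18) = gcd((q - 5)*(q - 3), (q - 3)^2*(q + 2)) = q - 3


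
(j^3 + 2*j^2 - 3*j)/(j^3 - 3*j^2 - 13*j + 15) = j/(j - 5)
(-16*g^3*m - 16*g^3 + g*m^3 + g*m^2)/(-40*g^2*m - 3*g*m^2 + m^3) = g*(16*g^2*m + 16*g^2 - m^3 - m^2)/(m*(40*g^2 + 3*g*m - m^2))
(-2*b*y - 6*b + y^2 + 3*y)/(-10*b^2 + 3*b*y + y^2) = (y + 3)/(5*b + y)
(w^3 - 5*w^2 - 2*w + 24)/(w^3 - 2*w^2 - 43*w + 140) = (w^2 - w - 6)/(w^2 + 2*w - 35)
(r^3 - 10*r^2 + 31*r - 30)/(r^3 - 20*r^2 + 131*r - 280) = (r^2 - 5*r + 6)/(r^2 - 15*r + 56)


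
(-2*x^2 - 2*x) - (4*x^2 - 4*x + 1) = -6*x^2 + 2*x - 1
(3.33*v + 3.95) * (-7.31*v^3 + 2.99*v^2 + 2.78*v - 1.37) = -24.3423*v^4 - 18.9178*v^3 + 21.0679*v^2 + 6.4189*v - 5.4115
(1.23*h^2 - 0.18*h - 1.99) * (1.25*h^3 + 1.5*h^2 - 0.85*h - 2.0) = 1.5375*h^5 + 1.62*h^4 - 3.803*h^3 - 5.292*h^2 + 2.0515*h + 3.98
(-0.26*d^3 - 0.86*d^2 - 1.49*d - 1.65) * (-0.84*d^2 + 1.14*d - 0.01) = 0.2184*d^5 + 0.426*d^4 + 0.2738*d^3 - 0.304*d^2 - 1.8661*d + 0.0165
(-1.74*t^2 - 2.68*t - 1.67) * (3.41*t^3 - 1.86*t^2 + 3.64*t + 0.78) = -5.9334*t^5 - 5.9024*t^4 - 7.0435*t^3 - 8.0062*t^2 - 8.1692*t - 1.3026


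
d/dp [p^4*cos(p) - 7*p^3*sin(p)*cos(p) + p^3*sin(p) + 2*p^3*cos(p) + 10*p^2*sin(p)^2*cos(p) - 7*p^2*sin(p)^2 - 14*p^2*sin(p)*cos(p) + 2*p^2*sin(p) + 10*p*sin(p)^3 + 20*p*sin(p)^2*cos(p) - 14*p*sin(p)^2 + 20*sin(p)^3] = -p^4*sin(p) + 14*p^3*sin(p)^2 - 2*p^3*sin(p) + 5*p^3*cos(p) - 7*p^3 - 30*p^2*sin(p)^3 + 28*p^2*sin(p)^2 - 35*p^2*sin(p)*cos(p) + 23*p^2*sin(p) + 8*p^2*cos(p) - 14*p^2 - 60*p*sin(p)^3 + 50*p*sin(p)^2*cos(p) - 14*p*sin(p)^2 - 56*p*sin(p)*cos(p) + 44*p*sin(p) + 10*sin(p)^3 + 80*sin(p)^2*cos(p) - 14*sin(p)^2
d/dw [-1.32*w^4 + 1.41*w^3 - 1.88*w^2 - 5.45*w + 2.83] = -5.28*w^3 + 4.23*w^2 - 3.76*w - 5.45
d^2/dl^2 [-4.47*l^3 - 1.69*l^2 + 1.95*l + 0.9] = -26.82*l - 3.38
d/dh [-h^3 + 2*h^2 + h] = -3*h^2 + 4*h + 1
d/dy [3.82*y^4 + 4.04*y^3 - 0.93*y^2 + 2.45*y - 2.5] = 15.28*y^3 + 12.12*y^2 - 1.86*y + 2.45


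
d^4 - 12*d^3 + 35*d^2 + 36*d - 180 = (d - 6)*(d - 5)*(d - 3)*(d + 2)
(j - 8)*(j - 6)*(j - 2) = j^3 - 16*j^2 + 76*j - 96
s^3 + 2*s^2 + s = s*(s + 1)^2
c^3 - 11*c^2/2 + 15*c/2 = c*(c - 3)*(c - 5/2)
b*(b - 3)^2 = b^3 - 6*b^2 + 9*b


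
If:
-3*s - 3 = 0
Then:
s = -1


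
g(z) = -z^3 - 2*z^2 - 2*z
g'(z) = -3*z^2 - 4*z - 2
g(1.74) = -14.80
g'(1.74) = -18.04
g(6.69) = -402.31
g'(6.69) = -163.03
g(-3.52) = 25.87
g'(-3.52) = -25.09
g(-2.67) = 10.12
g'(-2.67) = -12.71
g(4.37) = -130.39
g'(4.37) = -76.77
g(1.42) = -9.74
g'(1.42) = -13.73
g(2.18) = -24.23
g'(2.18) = -24.98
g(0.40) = -1.18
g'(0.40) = -4.08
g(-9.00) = 585.00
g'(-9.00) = -209.00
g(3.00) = -51.00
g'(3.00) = -41.00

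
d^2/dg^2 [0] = 0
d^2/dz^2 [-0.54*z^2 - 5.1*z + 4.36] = -1.08000000000000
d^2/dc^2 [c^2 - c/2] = 2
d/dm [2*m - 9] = 2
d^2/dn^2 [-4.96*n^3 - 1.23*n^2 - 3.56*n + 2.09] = -29.76*n - 2.46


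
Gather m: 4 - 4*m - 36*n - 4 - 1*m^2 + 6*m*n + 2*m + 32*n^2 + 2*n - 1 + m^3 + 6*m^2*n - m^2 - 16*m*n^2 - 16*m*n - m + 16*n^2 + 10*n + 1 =m^3 + m^2*(6*n - 2) + m*(-16*n^2 - 10*n - 3) + 48*n^2 - 24*n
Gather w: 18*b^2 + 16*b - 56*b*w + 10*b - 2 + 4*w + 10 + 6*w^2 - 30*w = 18*b^2 + 26*b + 6*w^2 + w*(-56*b - 26) + 8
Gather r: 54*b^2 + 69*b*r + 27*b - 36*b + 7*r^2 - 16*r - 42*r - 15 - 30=54*b^2 - 9*b + 7*r^2 + r*(69*b - 58) - 45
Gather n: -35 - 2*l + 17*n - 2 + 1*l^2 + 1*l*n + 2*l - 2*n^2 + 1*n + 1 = l^2 - 2*n^2 + n*(l + 18) - 36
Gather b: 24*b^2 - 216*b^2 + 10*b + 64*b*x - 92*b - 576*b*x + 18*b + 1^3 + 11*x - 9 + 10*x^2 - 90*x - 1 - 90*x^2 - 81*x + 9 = -192*b^2 + b*(-512*x - 64) - 80*x^2 - 160*x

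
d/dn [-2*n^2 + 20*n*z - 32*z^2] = -4*n + 20*z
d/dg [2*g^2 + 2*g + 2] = 4*g + 2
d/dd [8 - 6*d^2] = -12*d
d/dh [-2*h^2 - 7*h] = -4*h - 7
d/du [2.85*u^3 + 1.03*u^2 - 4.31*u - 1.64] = 8.55*u^2 + 2.06*u - 4.31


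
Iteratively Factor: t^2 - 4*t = (t)*(t - 4)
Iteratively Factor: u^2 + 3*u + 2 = (u + 1)*(u + 2)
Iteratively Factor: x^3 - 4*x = (x + 2)*(x^2 - 2*x) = (x - 2)*(x + 2)*(x)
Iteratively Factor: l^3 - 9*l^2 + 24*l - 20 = (l - 2)*(l^2 - 7*l + 10) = (l - 5)*(l - 2)*(l - 2)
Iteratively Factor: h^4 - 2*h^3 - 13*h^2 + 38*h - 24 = (h + 4)*(h^3 - 6*h^2 + 11*h - 6) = (h - 2)*(h + 4)*(h^2 - 4*h + 3) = (h - 2)*(h - 1)*(h + 4)*(h - 3)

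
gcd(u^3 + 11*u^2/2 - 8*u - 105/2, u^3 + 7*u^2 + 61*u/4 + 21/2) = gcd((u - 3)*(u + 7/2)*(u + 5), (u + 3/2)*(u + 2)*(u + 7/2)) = u + 7/2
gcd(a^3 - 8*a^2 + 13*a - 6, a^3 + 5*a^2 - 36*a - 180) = a - 6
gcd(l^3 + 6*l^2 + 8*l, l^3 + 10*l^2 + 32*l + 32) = l^2 + 6*l + 8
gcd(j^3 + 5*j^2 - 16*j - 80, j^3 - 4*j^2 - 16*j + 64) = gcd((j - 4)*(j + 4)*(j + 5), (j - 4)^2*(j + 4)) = j^2 - 16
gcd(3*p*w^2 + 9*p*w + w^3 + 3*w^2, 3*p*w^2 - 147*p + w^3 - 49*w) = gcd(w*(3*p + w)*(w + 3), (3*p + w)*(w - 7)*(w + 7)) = 3*p + w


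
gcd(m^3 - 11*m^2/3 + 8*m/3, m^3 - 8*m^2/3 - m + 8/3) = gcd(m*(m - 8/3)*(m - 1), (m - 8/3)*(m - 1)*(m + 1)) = m^2 - 11*m/3 + 8/3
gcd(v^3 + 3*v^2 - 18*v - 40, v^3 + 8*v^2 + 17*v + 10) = v^2 + 7*v + 10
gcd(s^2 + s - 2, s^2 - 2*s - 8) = s + 2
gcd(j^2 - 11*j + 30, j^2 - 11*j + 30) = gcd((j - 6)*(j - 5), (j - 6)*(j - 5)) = j^2 - 11*j + 30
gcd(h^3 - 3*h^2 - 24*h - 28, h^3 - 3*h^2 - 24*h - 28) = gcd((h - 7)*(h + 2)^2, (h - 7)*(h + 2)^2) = h^3 - 3*h^2 - 24*h - 28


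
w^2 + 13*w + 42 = (w + 6)*(w + 7)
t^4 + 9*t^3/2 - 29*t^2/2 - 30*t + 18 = (t - 3)*(t - 1/2)*(t + 2)*(t + 6)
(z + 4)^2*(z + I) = z^3 + 8*z^2 + I*z^2 + 16*z + 8*I*z + 16*I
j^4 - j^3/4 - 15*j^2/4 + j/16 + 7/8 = (j - 2)*(j - 1/2)*(j + 1/2)*(j + 7/4)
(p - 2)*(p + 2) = p^2 - 4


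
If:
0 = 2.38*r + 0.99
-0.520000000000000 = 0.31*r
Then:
No Solution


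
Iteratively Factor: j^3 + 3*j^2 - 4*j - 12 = (j - 2)*(j^2 + 5*j + 6) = (j - 2)*(j + 2)*(j + 3)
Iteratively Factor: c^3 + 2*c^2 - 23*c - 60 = (c - 5)*(c^2 + 7*c + 12) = (c - 5)*(c + 3)*(c + 4)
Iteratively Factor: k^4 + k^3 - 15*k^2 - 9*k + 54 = (k + 3)*(k^3 - 2*k^2 - 9*k + 18) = (k + 3)^2*(k^2 - 5*k + 6) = (k - 2)*(k + 3)^2*(k - 3)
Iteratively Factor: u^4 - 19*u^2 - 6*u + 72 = (u + 3)*(u^3 - 3*u^2 - 10*u + 24) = (u - 2)*(u + 3)*(u^2 - u - 12) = (u - 4)*(u - 2)*(u + 3)*(u + 3)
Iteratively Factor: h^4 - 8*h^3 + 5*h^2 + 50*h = (h - 5)*(h^3 - 3*h^2 - 10*h) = (h - 5)*(h + 2)*(h^2 - 5*h) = (h - 5)^2*(h + 2)*(h)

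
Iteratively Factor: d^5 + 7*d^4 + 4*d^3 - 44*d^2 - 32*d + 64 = (d + 4)*(d^4 + 3*d^3 - 8*d^2 - 12*d + 16) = (d + 4)^2*(d^3 - d^2 - 4*d + 4) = (d - 1)*(d + 4)^2*(d^2 - 4) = (d - 2)*(d - 1)*(d + 4)^2*(d + 2)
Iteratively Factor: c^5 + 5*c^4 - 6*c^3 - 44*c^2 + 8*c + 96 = (c + 3)*(c^4 + 2*c^3 - 12*c^2 - 8*c + 32) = (c + 2)*(c + 3)*(c^3 - 12*c + 16) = (c - 2)*(c + 2)*(c + 3)*(c^2 + 2*c - 8) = (c - 2)*(c + 2)*(c + 3)*(c + 4)*(c - 2)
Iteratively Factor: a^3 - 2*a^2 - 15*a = (a + 3)*(a^2 - 5*a) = a*(a + 3)*(a - 5)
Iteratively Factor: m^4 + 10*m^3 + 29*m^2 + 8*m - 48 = (m + 3)*(m^3 + 7*m^2 + 8*m - 16) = (m - 1)*(m + 3)*(m^2 + 8*m + 16) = (m - 1)*(m + 3)*(m + 4)*(m + 4)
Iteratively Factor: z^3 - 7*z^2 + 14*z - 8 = (z - 4)*(z^2 - 3*z + 2) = (z - 4)*(z - 2)*(z - 1)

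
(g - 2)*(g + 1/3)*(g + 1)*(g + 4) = g^4 + 10*g^3/3 - 5*g^2 - 10*g - 8/3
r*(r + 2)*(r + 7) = r^3 + 9*r^2 + 14*r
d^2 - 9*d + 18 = (d - 6)*(d - 3)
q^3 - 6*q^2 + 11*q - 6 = (q - 3)*(q - 2)*(q - 1)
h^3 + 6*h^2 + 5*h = h*(h + 1)*(h + 5)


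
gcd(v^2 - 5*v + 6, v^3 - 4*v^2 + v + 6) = v^2 - 5*v + 6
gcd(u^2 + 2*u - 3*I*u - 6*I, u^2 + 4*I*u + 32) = 1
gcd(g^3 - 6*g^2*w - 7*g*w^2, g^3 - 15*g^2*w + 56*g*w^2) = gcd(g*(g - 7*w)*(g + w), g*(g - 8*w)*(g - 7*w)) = -g^2 + 7*g*w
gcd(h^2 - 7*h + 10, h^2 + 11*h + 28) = 1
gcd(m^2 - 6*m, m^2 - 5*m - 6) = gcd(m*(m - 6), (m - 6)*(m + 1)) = m - 6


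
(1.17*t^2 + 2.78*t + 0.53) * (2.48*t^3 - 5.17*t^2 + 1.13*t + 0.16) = 2.9016*t^5 + 0.845499999999999*t^4 - 11.7361*t^3 + 0.588499999999999*t^2 + 1.0437*t + 0.0848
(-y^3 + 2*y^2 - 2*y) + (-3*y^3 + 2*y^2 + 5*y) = -4*y^3 + 4*y^2 + 3*y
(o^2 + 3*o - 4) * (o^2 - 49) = o^4 + 3*o^3 - 53*o^2 - 147*o + 196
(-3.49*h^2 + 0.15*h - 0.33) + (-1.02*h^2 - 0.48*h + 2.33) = -4.51*h^2 - 0.33*h + 2.0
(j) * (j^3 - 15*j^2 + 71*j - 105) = j^4 - 15*j^3 + 71*j^2 - 105*j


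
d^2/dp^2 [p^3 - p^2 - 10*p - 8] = 6*p - 2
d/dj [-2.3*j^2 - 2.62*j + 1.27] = -4.6*j - 2.62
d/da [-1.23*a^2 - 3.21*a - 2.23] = -2.46*a - 3.21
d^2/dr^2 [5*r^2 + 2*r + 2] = 10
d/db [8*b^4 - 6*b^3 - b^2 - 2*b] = 32*b^3 - 18*b^2 - 2*b - 2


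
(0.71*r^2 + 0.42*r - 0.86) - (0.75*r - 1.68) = 0.71*r^2 - 0.33*r + 0.82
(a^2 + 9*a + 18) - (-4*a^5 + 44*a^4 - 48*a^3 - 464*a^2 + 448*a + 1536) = 4*a^5 - 44*a^4 + 48*a^3 + 465*a^2 - 439*a - 1518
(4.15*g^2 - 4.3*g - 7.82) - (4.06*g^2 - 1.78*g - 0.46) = 0.0900000000000007*g^2 - 2.52*g - 7.36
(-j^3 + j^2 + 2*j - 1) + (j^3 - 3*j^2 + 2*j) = -2*j^2 + 4*j - 1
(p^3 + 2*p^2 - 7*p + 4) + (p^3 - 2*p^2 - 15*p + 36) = 2*p^3 - 22*p + 40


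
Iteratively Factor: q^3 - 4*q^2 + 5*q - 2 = (q - 2)*(q^2 - 2*q + 1) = (q - 2)*(q - 1)*(q - 1)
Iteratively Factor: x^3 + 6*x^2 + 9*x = (x + 3)*(x^2 + 3*x) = (x + 3)^2*(x)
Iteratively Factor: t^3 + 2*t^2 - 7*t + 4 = (t + 4)*(t^2 - 2*t + 1) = (t - 1)*(t + 4)*(t - 1)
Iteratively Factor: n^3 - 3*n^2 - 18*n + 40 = (n + 4)*(n^2 - 7*n + 10) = (n - 5)*(n + 4)*(n - 2)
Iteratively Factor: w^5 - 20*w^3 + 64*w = (w - 4)*(w^4 + 4*w^3 - 4*w^2 - 16*w) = (w - 4)*(w - 2)*(w^3 + 6*w^2 + 8*w) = (w - 4)*(w - 2)*(w + 4)*(w^2 + 2*w) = w*(w - 4)*(w - 2)*(w + 4)*(w + 2)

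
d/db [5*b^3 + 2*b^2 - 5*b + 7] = 15*b^2 + 4*b - 5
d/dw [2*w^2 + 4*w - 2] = 4*w + 4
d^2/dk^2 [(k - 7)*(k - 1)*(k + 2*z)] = 6*k + 4*z - 16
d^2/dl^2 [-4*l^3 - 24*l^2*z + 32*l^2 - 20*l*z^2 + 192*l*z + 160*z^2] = -24*l - 48*z + 64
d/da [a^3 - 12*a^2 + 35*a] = 3*a^2 - 24*a + 35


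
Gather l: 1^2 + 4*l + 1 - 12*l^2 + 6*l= -12*l^2 + 10*l + 2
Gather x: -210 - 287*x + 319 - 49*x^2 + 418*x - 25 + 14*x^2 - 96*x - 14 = -35*x^2 + 35*x + 70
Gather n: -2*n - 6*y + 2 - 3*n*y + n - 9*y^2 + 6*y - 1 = n*(-3*y - 1) - 9*y^2 + 1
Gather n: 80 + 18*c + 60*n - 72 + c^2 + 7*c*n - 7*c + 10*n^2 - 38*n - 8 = c^2 + 11*c + 10*n^2 + n*(7*c + 22)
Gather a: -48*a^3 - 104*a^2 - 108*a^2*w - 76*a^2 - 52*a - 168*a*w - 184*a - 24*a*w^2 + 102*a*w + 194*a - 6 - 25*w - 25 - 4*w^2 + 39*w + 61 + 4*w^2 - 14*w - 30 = -48*a^3 + a^2*(-108*w - 180) + a*(-24*w^2 - 66*w - 42)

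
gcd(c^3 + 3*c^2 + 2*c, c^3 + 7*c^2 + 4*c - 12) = c + 2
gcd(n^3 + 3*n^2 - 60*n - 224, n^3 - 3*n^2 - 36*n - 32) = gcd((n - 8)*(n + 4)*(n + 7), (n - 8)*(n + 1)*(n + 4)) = n^2 - 4*n - 32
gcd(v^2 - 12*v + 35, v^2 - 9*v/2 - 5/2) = v - 5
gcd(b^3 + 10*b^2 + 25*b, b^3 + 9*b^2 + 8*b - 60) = b + 5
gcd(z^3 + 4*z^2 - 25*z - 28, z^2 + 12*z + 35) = z + 7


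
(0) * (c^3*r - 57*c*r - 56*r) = 0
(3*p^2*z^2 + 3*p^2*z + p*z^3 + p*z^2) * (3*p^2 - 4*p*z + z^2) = 9*p^4*z^2 + 9*p^4*z - 9*p^3*z^3 - 9*p^3*z^2 - p^2*z^4 - p^2*z^3 + p*z^5 + p*z^4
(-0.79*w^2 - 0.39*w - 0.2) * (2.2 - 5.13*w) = 4.0527*w^3 + 0.2627*w^2 + 0.168*w - 0.44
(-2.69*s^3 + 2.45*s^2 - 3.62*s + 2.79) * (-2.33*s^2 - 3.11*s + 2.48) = 6.2677*s^5 + 2.6574*s^4 - 5.8561*s^3 + 10.8335*s^2 - 17.6545*s + 6.9192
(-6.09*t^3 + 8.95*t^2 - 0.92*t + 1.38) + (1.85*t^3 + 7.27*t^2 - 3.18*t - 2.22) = -4.24*t^3 + 16.22*t^2 - 4.1*t - 0.84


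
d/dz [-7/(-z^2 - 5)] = -14*z/(z^2 + 5)^2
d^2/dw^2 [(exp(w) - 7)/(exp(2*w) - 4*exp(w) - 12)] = (exp(4*w) - 24*exp(3*w) + 156*exp(2*w) - 496*exp(w) + 480)*exp(w)/(exp(6*w) - 12*exp(5*w) + 12*exp(4*w) + 224*exp(3*w) - 144*exp(2*w) - 1728*exp(w) - 1728)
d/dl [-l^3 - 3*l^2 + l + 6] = -3*l^2 - 6*l + 1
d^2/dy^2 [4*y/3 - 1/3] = 0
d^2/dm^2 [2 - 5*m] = 0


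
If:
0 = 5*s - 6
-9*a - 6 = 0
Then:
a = -2/3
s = 6/5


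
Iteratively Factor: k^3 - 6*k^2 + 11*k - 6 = (k - 3)*(k^2 - 3*k + 2) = (k - 3)*(k - 1)*(k - 2)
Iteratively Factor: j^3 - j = (j - 1)*(j^2 + j) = (j - 1)*(j + 1)*(j)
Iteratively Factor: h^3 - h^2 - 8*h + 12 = (h - 2)*(h^2 + h - 6) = (h - 2)^2*(h + 3)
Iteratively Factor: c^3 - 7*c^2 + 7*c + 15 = (c - 3)*(c^2 - 4*c - 5) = (c - 3)*(c + 1)*(c - 5)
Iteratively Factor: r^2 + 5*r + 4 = (r + 1)*(r + 4)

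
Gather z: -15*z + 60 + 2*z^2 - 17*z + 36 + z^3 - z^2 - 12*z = z^3 + z^2 - 44*z + 96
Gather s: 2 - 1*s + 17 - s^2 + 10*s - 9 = -s^2 + 9*s + 10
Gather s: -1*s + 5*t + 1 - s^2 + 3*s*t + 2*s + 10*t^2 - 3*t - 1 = -s^2 + s*(3*t + 1) + 10*t^2 + 2*t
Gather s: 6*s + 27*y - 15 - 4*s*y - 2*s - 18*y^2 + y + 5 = s*(4 - 4*y) - 18*y^2 + 28*y - 10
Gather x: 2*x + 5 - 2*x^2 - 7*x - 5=-2*x^2 - 5*x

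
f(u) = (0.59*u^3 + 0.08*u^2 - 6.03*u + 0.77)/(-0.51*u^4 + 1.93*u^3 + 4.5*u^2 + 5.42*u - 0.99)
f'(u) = (1.77*u^2 + 0.16*u - 6.03)/(-0.51*u^4 + 1.93*u^3 + 4.5*u^2 + 5.42*u - 0.99) + (0.59*u^3 + 0.08*u^2 - 6.03*u + 0.77)*(2.04*u^3 - 5.79*u^2 - 9.0*u - 5.42)/(-0.51*u^4 + 1.93*u^3 + 4.5*u^2 + 5.42*u - 0.99)^2 = (0.3009*u^6 + 0.0816000000000008*u^5 - 6.7253*u^4 + 31.2422*u^3 + 21.358*u^2 - 7.0884*u + 1.7963)/(0.2601*u^8 - 1.9686*u^7 - 0.8651*u^6 + 11.8416*u^5 + 42.181*u^4 + 44.9586*u^3 + 20.4664*u^2 - 10.7316*u + 0.9801)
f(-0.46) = -1.28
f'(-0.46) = 0.83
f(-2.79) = -0.10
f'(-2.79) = -0.27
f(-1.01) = -1.44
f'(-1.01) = -0.43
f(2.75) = -0.05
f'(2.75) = 0.16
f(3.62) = 0.10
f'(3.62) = 0.20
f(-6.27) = 0.09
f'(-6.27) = 0.00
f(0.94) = -0.47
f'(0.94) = 0.41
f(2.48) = -0.09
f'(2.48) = 0.16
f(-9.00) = 0.08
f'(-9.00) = 0.00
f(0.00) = -0.78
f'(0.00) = 1.83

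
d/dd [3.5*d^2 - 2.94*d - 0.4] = 7.0*d - 2.94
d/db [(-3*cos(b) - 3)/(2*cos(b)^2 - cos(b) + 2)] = 3*(-4*cos(b) - cos(2*b) + 2)*sin(b)/(-cos(b) + cos(2*b) + 3)^2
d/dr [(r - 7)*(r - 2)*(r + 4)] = 3*r^2 - 10*r - 22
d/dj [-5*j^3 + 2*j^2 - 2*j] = -15*j^2 + 4*j - 2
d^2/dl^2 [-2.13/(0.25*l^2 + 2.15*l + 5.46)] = (0.26625*l^2 + 2.28975*l - 2.13*(0.5*l + 2.15)*(1.0*l + 4.3) + 5.8149)/(0.25*l^2 + 2.15*l + 5.46)^3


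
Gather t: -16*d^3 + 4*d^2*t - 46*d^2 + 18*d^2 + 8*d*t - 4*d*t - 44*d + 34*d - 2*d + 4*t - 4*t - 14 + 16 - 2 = -16*d^3 - 28*d^2 - 12*d + t*(4*d^2 + 4*d)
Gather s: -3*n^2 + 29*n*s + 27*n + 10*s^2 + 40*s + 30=-3*n^2 + 27*n + 10*s^2 + s*(29*n + 40) + 30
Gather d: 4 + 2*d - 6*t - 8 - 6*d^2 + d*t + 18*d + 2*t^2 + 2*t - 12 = -6*d^2 + d*(t + 20) + 2*t^2 - 4*t - 16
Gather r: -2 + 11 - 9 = 0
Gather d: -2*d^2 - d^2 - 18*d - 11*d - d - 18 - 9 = -3*d^2 - 30*d - 27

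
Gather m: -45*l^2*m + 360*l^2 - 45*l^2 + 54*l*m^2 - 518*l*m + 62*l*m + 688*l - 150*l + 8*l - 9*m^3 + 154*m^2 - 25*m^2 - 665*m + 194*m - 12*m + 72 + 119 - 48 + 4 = 315*l^2 + 546*l - 9*m^3 + m^2*(54*l + 129) + m*(-45*l^2 - 456*l - 483) + 147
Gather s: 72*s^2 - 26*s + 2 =72*s^2 - 26*s + 2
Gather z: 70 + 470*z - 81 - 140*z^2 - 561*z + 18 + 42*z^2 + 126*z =-98*z^2 + 35*z + 7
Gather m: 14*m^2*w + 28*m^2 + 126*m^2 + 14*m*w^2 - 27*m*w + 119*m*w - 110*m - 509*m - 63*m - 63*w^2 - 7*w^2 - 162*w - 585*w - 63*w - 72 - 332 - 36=m^2*(14*w + 154) + m*(14*w^2 + 92*w - 682) - 70*w^2 - 810*w - 440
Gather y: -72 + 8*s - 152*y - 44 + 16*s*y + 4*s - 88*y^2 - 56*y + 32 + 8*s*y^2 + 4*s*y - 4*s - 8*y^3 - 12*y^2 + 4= 8*s - 8*y^3 + y^2*(8*s - 100) + y*(20*s - 208) - 80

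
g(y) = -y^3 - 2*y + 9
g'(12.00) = -434.00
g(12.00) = -1743.00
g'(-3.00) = -29.00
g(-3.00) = 42.00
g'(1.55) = -9.21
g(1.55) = 2.18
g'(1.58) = -9.49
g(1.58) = 1.90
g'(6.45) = -126.81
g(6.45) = -272.24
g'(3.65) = -41.97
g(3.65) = -46.93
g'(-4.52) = -63.29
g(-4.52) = 110.39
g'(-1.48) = -8.57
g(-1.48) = 15.20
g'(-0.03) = -2.00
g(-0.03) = 9.06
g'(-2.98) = -28.64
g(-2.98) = 41.42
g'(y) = -3*y^2 - 2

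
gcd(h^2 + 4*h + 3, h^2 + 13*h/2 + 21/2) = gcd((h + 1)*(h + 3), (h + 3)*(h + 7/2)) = h + 3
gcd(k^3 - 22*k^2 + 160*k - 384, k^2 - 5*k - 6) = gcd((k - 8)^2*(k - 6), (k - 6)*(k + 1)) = k - 6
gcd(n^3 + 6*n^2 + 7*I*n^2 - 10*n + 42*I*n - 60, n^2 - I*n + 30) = n + 5*I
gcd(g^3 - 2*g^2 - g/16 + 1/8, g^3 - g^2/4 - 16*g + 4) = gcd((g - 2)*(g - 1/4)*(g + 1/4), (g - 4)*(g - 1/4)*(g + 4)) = g - 1/4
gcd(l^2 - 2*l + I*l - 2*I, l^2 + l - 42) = 1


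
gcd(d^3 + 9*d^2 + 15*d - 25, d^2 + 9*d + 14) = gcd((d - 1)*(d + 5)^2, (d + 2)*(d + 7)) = 1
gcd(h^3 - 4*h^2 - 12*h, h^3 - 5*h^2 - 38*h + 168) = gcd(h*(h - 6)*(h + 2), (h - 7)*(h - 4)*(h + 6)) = 1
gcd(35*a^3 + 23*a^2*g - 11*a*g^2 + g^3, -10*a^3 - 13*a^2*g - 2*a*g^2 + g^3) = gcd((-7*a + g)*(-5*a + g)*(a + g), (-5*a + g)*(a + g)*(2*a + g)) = 5*a^2 + 4*a*g - g^2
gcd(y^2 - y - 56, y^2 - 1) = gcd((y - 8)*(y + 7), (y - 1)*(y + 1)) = 1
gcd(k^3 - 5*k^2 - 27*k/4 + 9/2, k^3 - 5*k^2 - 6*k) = k - 6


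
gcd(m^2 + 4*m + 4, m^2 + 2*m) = m + 2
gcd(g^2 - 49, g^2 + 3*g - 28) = g + 7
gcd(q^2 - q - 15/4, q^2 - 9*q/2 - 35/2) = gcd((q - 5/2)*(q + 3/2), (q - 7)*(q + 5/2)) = 1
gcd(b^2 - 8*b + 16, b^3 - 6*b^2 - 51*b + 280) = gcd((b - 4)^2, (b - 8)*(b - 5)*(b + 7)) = 1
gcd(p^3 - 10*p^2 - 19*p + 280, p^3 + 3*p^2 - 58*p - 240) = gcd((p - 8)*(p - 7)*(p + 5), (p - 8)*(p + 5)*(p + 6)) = p^2 - 3*p - 40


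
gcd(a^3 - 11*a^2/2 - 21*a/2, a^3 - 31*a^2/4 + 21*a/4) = a^2 - 7*a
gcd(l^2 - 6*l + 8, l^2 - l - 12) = l - 4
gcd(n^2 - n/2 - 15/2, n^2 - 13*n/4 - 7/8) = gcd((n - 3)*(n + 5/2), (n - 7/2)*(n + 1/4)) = 1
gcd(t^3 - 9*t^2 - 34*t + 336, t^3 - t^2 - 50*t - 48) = t^2 - 2*t - 48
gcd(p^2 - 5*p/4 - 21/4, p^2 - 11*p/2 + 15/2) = p - 3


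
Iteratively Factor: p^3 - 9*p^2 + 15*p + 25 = (p - 5)*(p^2 - 4*p - 5) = (p - 5)^2*(p + 1)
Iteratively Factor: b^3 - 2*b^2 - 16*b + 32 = (b + 4)*(b^2 - 6*b + 8) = (b - 4)*(b + 4)*(b - 2)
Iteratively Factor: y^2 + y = (y + 1)*(y)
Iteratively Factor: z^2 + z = (z + 1)*(z)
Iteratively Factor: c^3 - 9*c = (c)*(c^2 - 9) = c*(c + 3)*(c - 3)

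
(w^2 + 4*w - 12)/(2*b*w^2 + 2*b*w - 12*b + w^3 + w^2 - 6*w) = (w + 6)/(2*b*w + 6*b + w^2 + 3*w)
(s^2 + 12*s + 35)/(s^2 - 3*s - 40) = (s + 7)/(s - 8)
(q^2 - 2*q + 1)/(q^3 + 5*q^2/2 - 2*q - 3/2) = 2*(q - 1)/(2*q^2 + 7*q + 3)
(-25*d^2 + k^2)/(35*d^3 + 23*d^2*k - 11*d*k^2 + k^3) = (-5*d - k)/(7*d^2 + 6*d*k - k^2)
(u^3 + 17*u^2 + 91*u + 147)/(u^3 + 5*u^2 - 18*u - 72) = (u^2 + 14*u + 49)/(u^2 + 2*u - 24)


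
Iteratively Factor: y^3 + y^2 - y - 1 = (y + 1)*(y^2 - 1) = (y - 1)*(y + 1)*(y + 1)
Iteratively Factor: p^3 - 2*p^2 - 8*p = (p)*(p^2 - 2*p - 8) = p*(p + 2)*(p - 4)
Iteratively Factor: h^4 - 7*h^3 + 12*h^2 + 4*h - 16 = (h - 2)*(h^3 - 5*h^2 + 2*h + 8) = (h - 4)*(h - 2)*(h^2 - h - 2) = (h - 4)*(h - 2)^2*(h + 1)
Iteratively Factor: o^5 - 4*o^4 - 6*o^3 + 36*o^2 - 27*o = (o)*(o^4 - 4*o^3 - 6*o^2 + 36*o - 27) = o*(o - 3)*(o^3 - o^2 - 9*o + 9) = o*(o - 3)^2*(o^2 + 2*o - 3) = o*(o - 3)^2*(o - 1)*(o + 3)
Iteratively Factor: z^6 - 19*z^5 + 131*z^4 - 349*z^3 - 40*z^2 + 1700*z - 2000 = (z - 5)*(z^5 - 14*z^4 + 61*z^3 - 44*z^2 - 260*z + 400) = (z - 5)^2*(z^4 - 9*z^3 + 16*z^2 + 36*z - 80) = (z - 5)^2*(z - 2)*(z^3 - 7*z^2 + 2*z + 40) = (z - 5)^2*(z - 2)*(z + 2)*(z^2 - 9*z + 20) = (z - 5)^2*(z - 4)*(z - 2)*(z + 2)*(z - 5)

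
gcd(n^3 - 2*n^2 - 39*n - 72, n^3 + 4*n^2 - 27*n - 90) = n + 3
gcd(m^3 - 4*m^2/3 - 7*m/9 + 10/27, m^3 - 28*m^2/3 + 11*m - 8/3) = m - 1/3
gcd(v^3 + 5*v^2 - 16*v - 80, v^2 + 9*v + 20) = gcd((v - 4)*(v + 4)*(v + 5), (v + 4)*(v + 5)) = v^2 + 9*v + 20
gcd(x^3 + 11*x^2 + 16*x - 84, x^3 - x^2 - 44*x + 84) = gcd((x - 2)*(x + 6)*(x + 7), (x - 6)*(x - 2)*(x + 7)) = x^2 + 5*x - 14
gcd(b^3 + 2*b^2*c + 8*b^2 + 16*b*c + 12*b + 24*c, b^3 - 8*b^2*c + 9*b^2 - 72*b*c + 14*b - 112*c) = b + 2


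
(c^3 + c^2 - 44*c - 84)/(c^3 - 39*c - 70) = (c + 6)/(c + 5)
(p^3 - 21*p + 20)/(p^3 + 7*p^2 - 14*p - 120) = (p - 1)/(p + 6)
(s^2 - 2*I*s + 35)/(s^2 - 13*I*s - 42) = (s + 5*I)/(s - 6*I)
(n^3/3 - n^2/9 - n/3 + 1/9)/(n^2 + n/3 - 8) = (n^3 - n^2/3 - n + 1/3)/(3*n^2 + n - 24)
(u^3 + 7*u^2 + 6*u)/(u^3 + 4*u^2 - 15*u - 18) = u/(u - 3)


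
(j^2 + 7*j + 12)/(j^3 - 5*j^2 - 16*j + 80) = (j + 3)/(j^2 - 9*j + 20)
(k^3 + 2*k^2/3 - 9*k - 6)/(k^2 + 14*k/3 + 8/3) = (k^2 - 9)/(k + 4)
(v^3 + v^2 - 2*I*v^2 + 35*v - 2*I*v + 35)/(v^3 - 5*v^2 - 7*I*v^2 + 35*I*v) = (v^2 + v*(1 + 5*I) + 5*I)/(v*(v - 5))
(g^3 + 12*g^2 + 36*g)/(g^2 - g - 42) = g*(g + 6)/(g - 7)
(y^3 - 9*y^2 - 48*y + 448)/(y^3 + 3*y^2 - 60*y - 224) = (y - 8)/(y + 4)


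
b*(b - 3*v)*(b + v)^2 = b^4 - b^3*v - 5*b^2*v^2 - 3*b*v^3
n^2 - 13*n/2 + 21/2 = (n - 7/2)*(n - 3)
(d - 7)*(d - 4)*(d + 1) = d^3 - 10*d^2 + 17*d + 28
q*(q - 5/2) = q^2 - 5*q/2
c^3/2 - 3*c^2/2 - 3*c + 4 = (c/2 + 1)*(c - 4)*(c - 1)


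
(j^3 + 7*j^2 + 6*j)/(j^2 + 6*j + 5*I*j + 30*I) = j*(j + 1)/(j + 5*I)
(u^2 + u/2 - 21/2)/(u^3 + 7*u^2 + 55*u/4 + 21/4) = 2*(u - 3)/(2*u^2 + 7*u + 3)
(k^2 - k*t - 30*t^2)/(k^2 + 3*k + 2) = (k^2 - k*t - 30*t^2)/(k^2 + 3*k + 2)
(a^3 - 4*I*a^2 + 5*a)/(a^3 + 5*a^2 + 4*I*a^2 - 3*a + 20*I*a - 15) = a*(a - 5*I)/(a^2 + a*(5 + 3*I) + 15*I)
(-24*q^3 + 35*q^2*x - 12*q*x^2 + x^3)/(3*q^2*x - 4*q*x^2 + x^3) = (-8*q + x)/x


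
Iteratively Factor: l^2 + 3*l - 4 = (l - 1)*(l + 4)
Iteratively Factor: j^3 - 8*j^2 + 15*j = (j - 3)*(j^2 - 5*j) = (j - 5)*(j - 3)*(j)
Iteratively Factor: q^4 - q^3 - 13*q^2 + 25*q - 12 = (q - 1)*(q^3 - 13*q + 12) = (q - 1)*(q + 4)*(q^2 - 4*q + 3) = (q - 3)*(q - 1)*(q + 4)*(q - 1)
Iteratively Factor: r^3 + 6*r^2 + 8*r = (r + 4)*(r^2 + 2*r) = r*(r + 4)*(r + 2)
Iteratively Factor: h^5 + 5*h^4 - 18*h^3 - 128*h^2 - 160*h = (h - 5)*(h^4 + 10*h^3 + 32*h^2 + 32*h) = h*(h - 5)*(h^3 + 10*h^2 + 32*h + 32) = h*(h - 5)*(h + 4)*(h^2 + 6*h + 8) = h*(h - 5)*(h + 2)*(h + 4)*(h + 4)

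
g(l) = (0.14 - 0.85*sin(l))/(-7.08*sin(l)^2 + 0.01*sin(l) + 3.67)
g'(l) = (0.14 - 0.85*sin(l))*(14.16*sin(l)*cos(l) - 0.01*cos(l))/(-7.08*sin(l)^2 + 0.01*sin(l) + 3.67)^2 - 0.85*cos(l)/(-7.08*sin(l)^2 + 0.01*sin(l) + 3.67)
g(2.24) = 0.78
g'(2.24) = 7.12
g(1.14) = 0.29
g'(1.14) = -0.56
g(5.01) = -0.34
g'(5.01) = -0.39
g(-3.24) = 0.02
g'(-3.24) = 0.23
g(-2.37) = 3.32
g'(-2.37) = 109.27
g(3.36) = 0.10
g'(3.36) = 0.34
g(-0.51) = 0.28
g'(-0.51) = -1.23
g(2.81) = -0.05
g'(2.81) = 0.34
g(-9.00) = 0.20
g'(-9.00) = 0.74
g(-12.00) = -0.19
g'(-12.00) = -1.19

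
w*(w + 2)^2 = w^3 + 4*w^2 + 4*w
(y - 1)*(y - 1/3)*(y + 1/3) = y^3 - y^2 - y/9 + 1/9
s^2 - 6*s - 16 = (s - 8)*(s + 2)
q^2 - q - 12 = (q - 4)*(q + 3)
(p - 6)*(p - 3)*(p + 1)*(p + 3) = p^4 - 5*p^3 - 15*p^2 + 45*p + 54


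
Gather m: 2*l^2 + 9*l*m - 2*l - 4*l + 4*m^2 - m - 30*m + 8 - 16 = 2*l^2 - 6*l + 4*m^2 + m*(9*l - 31) - 8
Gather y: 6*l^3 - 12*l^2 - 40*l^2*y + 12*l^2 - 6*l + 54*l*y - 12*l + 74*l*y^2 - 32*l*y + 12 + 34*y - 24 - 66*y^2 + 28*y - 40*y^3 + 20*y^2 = 6*l^3 - 18*l - 40*y^3 + y^2*(74*l - 46) + y*(-40*l^2 + 22*l + 62) - 12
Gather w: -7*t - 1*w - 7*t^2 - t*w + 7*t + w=-7*t^2 - t*w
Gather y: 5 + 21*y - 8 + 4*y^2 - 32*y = 4*y^2 - 11*y - 3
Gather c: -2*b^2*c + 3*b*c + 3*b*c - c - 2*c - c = c*(-2*b^2 + 6*b - 4)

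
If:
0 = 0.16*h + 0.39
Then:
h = -2.44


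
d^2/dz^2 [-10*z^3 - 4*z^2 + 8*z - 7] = -60*z - 8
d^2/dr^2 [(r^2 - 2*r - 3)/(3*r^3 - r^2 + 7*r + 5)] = 2*(9*r^6 - 54*r^5 - 207*r^4 + 14*r^3 - 3*r^2 + 168*r - 67)/(27*r^9 - 27*r^8 + 198*r^7 + 8*r^6 + 372*r^5 + 498*r^4 + 358*r^3 + 660*r^2 + 525*r + 125)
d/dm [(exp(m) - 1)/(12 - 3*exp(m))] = exp(m)/(exp(m) - 4)^2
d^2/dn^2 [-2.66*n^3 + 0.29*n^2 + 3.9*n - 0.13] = 0.58 - 15.96*n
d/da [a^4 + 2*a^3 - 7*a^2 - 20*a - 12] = 4*a^3 + 6*a^2 - 14*a - 20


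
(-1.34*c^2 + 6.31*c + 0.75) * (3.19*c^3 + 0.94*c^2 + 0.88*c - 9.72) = -4.2746*c^5 + 18.8693*c^4 + 7.1447*c^3 + 19.2826*c^2 - 60.6732*c - 7.29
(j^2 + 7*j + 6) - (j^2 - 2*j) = 9*j + 6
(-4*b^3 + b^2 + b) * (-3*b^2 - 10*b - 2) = 12*b^5 + 37*b^4 - 5*b^3 - 12*b^2 - 2*b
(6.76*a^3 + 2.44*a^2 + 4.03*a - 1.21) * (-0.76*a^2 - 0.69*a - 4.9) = -5.1376*a^5 - 6.5188*a^4 - 37.8704*a^3 - 13.8171*a^2 - 18.9121*a + 5.929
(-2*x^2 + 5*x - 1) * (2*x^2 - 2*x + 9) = -4*x^4 + 14*x^3 - 30*x^2 + 47*x - 9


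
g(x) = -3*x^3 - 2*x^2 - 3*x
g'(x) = -9*x^2 - 4*x - 3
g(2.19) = -47.67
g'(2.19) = -54.92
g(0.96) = -7.38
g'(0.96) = -15.13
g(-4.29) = 212.92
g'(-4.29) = -151.48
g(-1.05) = 4.42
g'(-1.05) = -8.72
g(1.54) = -20.32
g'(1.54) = -30.50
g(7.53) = -1416.87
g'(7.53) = -543.43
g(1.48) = -18.55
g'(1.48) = -28.63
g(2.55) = -70.40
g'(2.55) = -71.72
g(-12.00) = 4932.00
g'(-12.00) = -1251.00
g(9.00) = -2376.00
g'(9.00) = -768.00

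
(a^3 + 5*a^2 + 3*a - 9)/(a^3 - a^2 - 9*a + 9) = (a + 3)/(a - 3)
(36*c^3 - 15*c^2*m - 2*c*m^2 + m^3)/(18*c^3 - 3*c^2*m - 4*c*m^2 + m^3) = (4*c + m)/(2*c + m)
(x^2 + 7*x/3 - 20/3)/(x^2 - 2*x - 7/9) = 3*(-3*x^2 - 7*x + 20)/(-9*x^2 + 18*x + 7)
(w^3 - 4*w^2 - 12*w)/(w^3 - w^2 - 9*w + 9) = w*(w^2 - 4*w - 12)/(w^3 - w^2 - 9*w + 9)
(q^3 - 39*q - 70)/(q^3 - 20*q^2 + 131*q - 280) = (q^2 + 7*q + 10)/(q^2 - 13*q + 40)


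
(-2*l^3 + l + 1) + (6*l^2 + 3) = -2*l^3 + 6*l^2 + l + 4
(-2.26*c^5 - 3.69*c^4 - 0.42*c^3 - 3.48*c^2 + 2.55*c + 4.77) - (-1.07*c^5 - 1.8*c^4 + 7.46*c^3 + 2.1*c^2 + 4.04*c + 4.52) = -1.19*c^5 - 1.89*c^4 - 7.88*c^3 - 5.58*c^2 - 1.49*c + 0.25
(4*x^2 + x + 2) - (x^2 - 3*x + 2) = 3*x^2 + 4*x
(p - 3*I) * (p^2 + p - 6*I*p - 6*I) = p^3 + p^2 - 9*I*p^2 - 18*p - 9*I*p - 18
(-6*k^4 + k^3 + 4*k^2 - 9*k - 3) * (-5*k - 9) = 30*k^5 + 49*k^4 - 29*k^3 + 9*k^2 + 96*k + 27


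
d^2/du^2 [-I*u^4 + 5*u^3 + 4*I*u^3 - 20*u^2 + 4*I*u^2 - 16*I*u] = -12*I*u^2 + u*(30 + 24*I) - 40 + 8*I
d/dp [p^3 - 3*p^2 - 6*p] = 3*p^2 - 6*p - 6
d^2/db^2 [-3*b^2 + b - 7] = -6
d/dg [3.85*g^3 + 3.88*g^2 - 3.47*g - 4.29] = 11.55*g^2 + 7.76*g - 3.47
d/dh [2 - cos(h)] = sin(h)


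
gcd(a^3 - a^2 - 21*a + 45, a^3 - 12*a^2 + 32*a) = 1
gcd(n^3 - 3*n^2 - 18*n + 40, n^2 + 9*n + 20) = n + 4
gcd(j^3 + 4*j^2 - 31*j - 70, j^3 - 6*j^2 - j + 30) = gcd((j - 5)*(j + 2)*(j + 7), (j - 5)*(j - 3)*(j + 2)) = j^2 - 3*j - 10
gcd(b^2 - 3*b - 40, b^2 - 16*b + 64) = b - 8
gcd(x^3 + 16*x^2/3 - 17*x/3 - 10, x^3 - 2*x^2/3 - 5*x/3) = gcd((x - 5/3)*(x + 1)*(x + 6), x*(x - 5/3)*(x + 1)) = x^2 - 2*x/3 - 5/3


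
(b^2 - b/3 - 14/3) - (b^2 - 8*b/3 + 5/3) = 7*b/3 - 19/3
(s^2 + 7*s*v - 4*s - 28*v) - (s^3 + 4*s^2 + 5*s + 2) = -s^3 - 3*s^2 + 7*s*v - 9*s - 28*v - 2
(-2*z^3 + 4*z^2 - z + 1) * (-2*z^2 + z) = 4*z^5 - 10*z^4 + 6*z^3 - 3*z^2 + z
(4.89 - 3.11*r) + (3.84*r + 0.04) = 0.73*r + 4.93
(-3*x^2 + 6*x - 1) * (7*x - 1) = -21*x^3 + 45*x^2 - 13*x + 1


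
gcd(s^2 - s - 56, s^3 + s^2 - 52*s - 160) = s - 8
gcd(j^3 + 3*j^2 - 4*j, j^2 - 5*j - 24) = 1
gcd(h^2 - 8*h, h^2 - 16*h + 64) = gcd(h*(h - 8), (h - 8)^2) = h - 8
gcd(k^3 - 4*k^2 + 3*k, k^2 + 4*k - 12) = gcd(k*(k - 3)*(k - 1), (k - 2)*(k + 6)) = 1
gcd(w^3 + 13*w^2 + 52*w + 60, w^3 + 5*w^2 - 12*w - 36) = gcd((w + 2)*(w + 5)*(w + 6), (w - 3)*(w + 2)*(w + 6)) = w^2 + 8*w + 12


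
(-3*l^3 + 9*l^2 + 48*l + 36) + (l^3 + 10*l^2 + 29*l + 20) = -2*l^3 + 19*l^2 + 77*l + 56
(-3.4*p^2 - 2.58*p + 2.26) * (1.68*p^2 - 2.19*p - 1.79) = -5.712*p^4 + 3.1116*p^3 + 15.533*p^2 - 0.3312*p - 4.0454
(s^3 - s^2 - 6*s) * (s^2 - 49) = s^5 - s^4 - 55*s^3 + 49*s^2 + 294*s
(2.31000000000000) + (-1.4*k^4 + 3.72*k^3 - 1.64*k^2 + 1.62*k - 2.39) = -1.4*k^4 + 3.72*k^3 - 1.64*k^2 + 1.62*k - 0.0800000000000001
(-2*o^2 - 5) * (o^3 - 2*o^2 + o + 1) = -2*o^5 + 4*o^4 - 7*o^3 + 8*o^2 - 5*o - 5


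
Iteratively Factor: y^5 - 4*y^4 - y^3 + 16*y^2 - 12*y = (y + 2)*(y^4 - 6*y^3 + 11*y^2 - 6*y) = (y - 3)*(y + 2)*(y^3 - 3*y^2 + 2*y) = (y - 3)*(y - 2)*(y + 2)*(y^2 - y) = y*(y - 3)*(y - 2)*(y + 2)*(y - 1)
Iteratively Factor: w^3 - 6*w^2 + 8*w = (w - 4)*(w^2 - 2*w) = (w - 4)*(w - 2)*(w)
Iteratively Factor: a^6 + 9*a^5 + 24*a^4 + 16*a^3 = (a + 4)*(a^5 + 5*a^4 + 4*a^3) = a*(a + 4)*(a^4 + 5*a^3 + 4*a^2) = a*(a + 4)^2*(a^3 + a^2) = a^2*(a + 4)^2*(a^2 + a) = a^3*(a + 4)^2*(a + 1)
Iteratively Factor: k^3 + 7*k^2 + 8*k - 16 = (k + 4)*(k^2 + 3*k - 4) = (k + 4)^2*(k - 1)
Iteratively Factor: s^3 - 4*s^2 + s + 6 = (s - 3)*(s^2 - s - 2) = (s - 3)*(s - 2)*(s + 1)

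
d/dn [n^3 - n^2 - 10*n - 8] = 3*n^2 - 2*n - 10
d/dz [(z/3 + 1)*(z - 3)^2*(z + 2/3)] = 4*z^3/3 - 7*z^2/3 - 22*z/3 + 7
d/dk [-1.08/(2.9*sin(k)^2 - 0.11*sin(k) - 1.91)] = (6.264*sin(k) - 0.1188)*cos(k)/(-2.9*sin(k)^2 + 0.11*sin(k) + 1.91)^2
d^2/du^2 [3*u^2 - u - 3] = 6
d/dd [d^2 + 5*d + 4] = 2*d + 5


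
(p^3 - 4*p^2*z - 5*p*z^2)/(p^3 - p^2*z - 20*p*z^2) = (p + z)/(p + 4*z)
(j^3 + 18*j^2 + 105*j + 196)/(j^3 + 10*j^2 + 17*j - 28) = (j + 7)/(j - 1)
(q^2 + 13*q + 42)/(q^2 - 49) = (q + 6)/(q - 7)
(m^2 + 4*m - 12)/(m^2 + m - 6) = (m + 6)/(m + 3)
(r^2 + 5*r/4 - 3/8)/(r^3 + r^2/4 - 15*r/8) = (4*r - 1)/(r*(4*r - 5))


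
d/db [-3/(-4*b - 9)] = -12/(4*b + 9)^2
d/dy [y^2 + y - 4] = 2*y + 1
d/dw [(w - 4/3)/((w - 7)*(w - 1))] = (-3*w^2 + 8*w - 11)/(3*(w^4 - 16*w^3 + 78*w^2 - 112*w + 49))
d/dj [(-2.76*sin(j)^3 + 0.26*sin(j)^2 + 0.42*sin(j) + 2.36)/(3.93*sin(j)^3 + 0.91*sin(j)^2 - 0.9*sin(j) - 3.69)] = (-3.5334*sin(j)^4 + 1.6668*sin(j)^3 + 2.1126*sin(j)^2 - 6.214*sin(j) + 0.5742)*cos(j)/(15.4449*sin(j)^6 + 7.1526*sin(j)^5 - 6.2459*sin(j)^4 - 30.6414*sin(j)^3 - 5.9058*sin(j)^2 + 6.642*sin(j) + 13.6161)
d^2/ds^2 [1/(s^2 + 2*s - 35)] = 2*(-s^2 - 2*s + 4*(s + 1)^2 + 35)/(s^2 + 2*s - 35)^3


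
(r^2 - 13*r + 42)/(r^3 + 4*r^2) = (r^2 - 13*r + 42)/(r^2*(r + 4))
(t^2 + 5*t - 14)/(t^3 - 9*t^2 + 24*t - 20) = (t + 7)/(t^2 - 7*t + 10)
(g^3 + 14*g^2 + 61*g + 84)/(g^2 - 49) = (g^2 + 7*g + 12)/(g - 7)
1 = 1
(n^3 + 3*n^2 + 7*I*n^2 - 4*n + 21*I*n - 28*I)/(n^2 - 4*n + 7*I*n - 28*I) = (n^2 + 3*n - 4)/(n - 4)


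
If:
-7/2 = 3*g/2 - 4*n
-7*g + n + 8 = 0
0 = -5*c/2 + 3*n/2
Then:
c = 219/265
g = 71/53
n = 73/53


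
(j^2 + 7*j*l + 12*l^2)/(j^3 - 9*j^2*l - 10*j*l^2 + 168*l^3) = (j + 3*l)/(j^2 - 13*j*l + 42*l^2)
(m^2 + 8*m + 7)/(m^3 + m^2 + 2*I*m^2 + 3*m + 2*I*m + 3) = (m + 7)/(m^2 + 2*I*m + 3)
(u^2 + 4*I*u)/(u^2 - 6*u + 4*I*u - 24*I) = u/(u - 6)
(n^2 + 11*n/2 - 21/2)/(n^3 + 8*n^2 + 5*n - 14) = (n - 3/2)/(n^2 + n - 2)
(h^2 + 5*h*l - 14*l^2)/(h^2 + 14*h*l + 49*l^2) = (h - 2*l)/(h + 7*l)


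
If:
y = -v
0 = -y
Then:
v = 0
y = 0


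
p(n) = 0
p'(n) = 0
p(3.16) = 0.00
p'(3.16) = 0.00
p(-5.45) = 0.00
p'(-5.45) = 0.00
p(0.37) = 0.00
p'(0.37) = 0.00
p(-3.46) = 0.00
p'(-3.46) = 0.00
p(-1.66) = 0.00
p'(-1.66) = 0.00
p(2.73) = 0.00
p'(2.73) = 0.00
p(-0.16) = 0.00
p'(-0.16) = 0.00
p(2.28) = 0.00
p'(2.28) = 0.00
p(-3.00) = 0.00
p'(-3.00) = 0.00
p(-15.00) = 0.00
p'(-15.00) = 0.00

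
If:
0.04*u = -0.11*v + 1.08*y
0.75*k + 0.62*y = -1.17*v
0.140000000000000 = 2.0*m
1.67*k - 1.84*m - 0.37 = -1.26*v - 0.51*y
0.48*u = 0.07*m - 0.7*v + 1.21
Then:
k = 0.59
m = 0.07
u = 3.14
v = -0.42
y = 0.07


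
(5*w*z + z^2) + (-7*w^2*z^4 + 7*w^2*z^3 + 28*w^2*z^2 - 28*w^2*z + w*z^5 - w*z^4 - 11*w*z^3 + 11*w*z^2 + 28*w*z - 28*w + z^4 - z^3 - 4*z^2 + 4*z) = -7*w^2*z^4 + 7*w^2*z^3 + 28*w^2*z^2 - 28*w^2*z + w*z^5 - w*z^4 - 11*w*z^3 + 11*w*z^2 + 33*w*z - 28*w + z^4 - z^3 - 3*z^2 + 4*z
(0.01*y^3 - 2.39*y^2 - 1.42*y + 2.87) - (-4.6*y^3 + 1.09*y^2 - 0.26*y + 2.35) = 4.61*y^3 - 3.48*y^2 - 1.16*y + 0.52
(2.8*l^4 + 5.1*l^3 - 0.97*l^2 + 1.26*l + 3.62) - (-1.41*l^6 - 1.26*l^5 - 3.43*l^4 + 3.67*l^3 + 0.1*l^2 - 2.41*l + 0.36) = 1.41*l^6 + 1.26*l^5 + 6.23*l^4 + 1.43*l^3 - 1.07*l^2 + 3.67*l + 3.26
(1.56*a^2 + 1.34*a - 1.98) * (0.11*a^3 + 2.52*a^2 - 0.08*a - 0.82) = 0.1716*a^5 + 4.0786*a^4 + 3.0342*a^3 - 6.376*a^2 - 0.9404*a + 1.6236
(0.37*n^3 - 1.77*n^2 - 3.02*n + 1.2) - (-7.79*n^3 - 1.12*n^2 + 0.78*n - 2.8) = 8.16*n^3 - 0.65*n^2 - 3.8*n + 4.0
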